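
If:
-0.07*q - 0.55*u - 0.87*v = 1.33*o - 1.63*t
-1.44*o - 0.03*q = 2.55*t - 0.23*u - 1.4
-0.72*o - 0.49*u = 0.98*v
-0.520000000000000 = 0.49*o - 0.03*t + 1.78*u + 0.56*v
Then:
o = 0.240186490507836 - 1.41857880694384*v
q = 25.6619404686434*v + 5.5686440749657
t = 0.506790981769037*v + 0.316038784767969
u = 0.084442328570534*v - 0.352927088093146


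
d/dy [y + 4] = 1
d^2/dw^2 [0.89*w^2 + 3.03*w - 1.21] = 1.78000000000000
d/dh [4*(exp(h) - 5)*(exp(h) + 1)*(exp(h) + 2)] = (12*exp(2*h) - 16*exp(h) - 52)*exp(h)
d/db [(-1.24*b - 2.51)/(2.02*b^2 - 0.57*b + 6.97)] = (2.5048*b^2 + 10.1404*b - 10.0735)/(4.0804*b^4 - 2.3028*b^3 + 28.4837*b^2 - 7.9458*b + 48.5809)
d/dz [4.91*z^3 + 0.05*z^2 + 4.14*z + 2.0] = 14.73*z^2 + 0.1*z + 4.14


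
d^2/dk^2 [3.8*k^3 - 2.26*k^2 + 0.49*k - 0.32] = 22.8*k - 4.52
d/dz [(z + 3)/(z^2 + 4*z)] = (z*(z + 4) - 2*(z + 2)*(z + 3))/(z^2*(z + 4)^2)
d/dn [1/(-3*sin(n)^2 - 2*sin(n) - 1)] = 2*(3*sin(n) + 1)*cos(n)/(3*sin(n)^2 + 2*sin(n) + 1)^2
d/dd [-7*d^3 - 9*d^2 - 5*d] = -21*d^2 - 18*d - 5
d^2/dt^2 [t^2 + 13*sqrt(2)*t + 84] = 2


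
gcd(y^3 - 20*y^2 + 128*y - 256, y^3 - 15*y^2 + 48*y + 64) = y^2 - 16*y + 64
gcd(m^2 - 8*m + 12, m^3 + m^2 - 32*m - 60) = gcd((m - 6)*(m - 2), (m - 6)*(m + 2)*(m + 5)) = m - 6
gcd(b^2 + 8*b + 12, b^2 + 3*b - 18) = b + 6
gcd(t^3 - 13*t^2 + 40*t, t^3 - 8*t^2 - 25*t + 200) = t^2 - 13*t + 40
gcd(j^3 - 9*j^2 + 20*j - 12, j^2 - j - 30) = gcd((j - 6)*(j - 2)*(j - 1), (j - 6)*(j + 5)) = j - 6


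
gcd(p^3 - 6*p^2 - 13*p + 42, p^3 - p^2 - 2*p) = p - 2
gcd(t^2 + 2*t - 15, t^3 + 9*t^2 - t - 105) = t^2 + 2*t - 15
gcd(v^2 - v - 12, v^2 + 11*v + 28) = 1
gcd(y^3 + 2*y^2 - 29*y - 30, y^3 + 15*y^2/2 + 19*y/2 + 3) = y^2 + 7*y + 6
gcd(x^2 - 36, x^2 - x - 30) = x - 6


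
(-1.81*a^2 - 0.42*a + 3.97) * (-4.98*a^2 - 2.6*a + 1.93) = 9.0138*a^4 + 6.7976*a^3 - 22.1719*a^2 - 11.1326*a + 7.6621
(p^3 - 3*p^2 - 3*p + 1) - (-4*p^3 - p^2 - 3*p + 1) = 5*p^3 - 2*p^2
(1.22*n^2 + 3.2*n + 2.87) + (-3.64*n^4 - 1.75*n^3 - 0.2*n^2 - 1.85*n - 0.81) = -3.64*n^4 - 1.75*n^3 + 1.02*n^2 + 1.35*n + 2.06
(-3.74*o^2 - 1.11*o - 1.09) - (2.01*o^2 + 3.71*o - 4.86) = -5.75*o^2 - 4.82*o + 3.77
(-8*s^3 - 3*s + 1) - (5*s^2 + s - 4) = -8*s^3 - 5*s^2 - 4*s + 5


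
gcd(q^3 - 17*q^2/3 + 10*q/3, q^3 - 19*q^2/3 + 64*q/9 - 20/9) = q^2 - 17*q/3 + 10/3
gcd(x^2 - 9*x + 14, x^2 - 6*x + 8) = x - 2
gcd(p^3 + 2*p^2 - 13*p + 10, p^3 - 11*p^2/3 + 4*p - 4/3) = p^2 - 3*p + 2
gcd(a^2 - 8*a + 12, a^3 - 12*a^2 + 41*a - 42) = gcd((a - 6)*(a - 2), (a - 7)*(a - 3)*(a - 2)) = a - 2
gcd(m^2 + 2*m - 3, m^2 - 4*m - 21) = m + 3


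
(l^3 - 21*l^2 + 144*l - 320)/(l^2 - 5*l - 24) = (l^2 - 13*l + 40)/(l + 3)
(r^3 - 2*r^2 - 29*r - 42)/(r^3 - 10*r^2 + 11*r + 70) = (r + 3)/(r - 5)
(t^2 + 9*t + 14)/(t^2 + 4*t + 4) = (t + 7)/(t + 2)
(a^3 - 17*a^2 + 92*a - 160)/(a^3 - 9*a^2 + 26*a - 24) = (a^2 - 13*a + 40)/(a^2 - 5*a + 6)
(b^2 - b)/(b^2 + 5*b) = (b - 1)/(b + 5)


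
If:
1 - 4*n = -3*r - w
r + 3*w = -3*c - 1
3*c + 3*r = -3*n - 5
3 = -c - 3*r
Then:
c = -6/7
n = -2/21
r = -5/7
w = 16/21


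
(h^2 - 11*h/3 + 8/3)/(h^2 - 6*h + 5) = (h - 8/3)/(h - 5)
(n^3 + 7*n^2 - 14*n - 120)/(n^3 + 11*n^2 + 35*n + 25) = (n^2 + 2*n - 24)/(n^2 + 6*n + 5)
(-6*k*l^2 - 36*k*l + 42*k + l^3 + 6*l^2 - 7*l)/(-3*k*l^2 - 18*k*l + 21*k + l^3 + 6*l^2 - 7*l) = (6*k - l)/(3*k - l)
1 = 1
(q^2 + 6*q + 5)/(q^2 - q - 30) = (q + 1)/(q - 6)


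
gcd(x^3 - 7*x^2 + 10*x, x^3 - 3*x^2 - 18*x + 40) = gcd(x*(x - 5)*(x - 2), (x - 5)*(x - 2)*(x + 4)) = x^2 - 7*x + 10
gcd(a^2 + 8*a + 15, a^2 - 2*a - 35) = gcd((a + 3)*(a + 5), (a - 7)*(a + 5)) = a + 5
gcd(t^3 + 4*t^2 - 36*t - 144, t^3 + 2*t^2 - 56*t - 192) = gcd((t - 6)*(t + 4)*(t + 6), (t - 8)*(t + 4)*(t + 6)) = t^2 + 10*t + 24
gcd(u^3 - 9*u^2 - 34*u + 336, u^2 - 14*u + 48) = u - 8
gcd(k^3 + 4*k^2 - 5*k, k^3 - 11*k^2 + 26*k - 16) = k - 1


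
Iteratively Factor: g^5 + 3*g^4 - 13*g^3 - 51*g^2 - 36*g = (g + 3)*(g^4 - 13*g^2 - 12*g) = (g - 4)*(g + 3)*(g^3 + 4*g^2 + 3*g) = g*(g - 4)*(g + 3)*(g^2 + 4*g + 3) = g*(g - 4)*(g + 1)*(g + 3)*(g + 3)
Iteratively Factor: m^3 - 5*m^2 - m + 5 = (m - 5)*(m^2 - 1) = (m - 5)*(m + 1)*(m - 1)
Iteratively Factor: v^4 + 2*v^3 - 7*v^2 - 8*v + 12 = (v - 2)*(v^3 + 4*v^2 + v - 6) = (v - 2)*(v - 1)*(v^2 + 5*v + 6) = (v - 2)*(v - 1)*(v + 3)*(v + 2)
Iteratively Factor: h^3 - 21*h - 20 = (h - 5)*(h^2 + 5*h + 4) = (h - 5)*(h + 1)*(h + 4)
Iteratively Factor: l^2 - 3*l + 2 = (l - 2)*(l - 1)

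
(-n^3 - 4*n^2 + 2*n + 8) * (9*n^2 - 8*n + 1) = -9*n^5 - 28*n^4 + 49*n^3 + 52*n^2 - 62*n + 8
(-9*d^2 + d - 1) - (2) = -9*d^2 + d - 3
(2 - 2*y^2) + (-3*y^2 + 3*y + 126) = -5*y^2 + 3*y + 128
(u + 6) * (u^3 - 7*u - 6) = u^4 + 6*u^3 - 7*u^2 - 48*u - 36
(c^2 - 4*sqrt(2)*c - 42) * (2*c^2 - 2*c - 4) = 2*c^4 - 8*sqrt(2)*c^3 - 2*c^3 - 88*c^2 + 8*sqrt(2)*c^2 + 16*sqrt(2)*c + 84*c + 168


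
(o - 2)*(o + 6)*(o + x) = o^3 + o^2*x + 4*o^2 + 4*o*x - 12*o - 12*x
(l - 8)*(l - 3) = l^2 - 11*l + 24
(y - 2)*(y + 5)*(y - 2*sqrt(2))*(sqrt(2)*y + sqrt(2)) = sqrt(2)*y^4 - 4*y^3 + 4*sqrt(2)*y^3 - 16*y^2 - 7*sqrt(2)*y^2 - 10*sqrt(2)*y + 28*y + 40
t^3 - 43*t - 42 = (t - 7)*(t + 1)*(t + 6)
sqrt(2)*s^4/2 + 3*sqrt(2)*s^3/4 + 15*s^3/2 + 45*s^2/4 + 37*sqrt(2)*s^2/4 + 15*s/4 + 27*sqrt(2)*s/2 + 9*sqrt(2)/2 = (s + 1/2)*(s + 3*sqrt(2)/2)*(s + 6*sqrt(2))*(sqrt(2)*s/2 + sqrt(2)/2)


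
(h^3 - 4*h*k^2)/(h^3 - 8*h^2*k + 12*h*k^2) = (h + 2*k)/(h - 6*k)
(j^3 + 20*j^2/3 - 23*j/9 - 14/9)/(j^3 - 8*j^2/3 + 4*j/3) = (3*j^2 + 22*j + 7)/(3*j*(j - 2))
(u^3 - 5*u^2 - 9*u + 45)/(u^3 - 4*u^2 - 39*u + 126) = (u^2 - 2*u - 15)/(u^2 - u - 42)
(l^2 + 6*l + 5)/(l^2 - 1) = (l + 5)/(l - 1)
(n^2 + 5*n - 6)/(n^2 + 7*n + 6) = (n - 1)/(n + 1)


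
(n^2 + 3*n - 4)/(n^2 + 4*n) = (n - 1)/n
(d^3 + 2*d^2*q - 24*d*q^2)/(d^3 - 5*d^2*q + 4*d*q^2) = (-d - 6*q)/(-d + q)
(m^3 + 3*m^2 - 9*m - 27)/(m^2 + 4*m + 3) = (m^2 - 9)/(m + 1)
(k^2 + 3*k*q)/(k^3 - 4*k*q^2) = (k + 3*q)/(k^2 - 4*q^2)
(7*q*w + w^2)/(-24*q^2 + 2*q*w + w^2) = w*(7*q + w)/(-24*q^2 + 2*q*w + w^2)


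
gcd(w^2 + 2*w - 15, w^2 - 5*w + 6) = w - 3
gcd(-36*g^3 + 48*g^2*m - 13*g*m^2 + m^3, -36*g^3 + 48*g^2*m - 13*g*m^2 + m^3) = 36*g^3 - 48*g^2*m + 13*g*m^2 - m^3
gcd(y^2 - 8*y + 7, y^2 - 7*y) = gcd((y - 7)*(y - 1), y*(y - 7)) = y - 7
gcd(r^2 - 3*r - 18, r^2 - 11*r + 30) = r - 6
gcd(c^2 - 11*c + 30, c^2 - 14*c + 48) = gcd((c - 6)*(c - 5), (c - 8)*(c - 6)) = c - 6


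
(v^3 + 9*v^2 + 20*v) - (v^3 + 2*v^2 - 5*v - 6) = 7*v^2 + 25*v + 6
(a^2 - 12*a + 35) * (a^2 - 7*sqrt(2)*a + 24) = a^4 - 12*a^3 - 7*sqrt(2)*a^3 + 59*a^2 + 84*sqrt(2)*a^2 - 245*sqrt(2)*a - 288*a + 840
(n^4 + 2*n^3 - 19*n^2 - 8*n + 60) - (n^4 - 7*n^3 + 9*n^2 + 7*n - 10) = 9*n^3 - 28*n^2 - 15*n + 70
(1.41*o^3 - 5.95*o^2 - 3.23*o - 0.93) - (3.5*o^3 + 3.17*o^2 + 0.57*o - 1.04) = -2.09*o^3 - 9.12*o^2 - 3.8*o + 0.11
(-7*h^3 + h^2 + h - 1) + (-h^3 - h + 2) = -8*h^3 + h^2 + 1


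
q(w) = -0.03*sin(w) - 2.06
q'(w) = -0.03*cos(w)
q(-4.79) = -2.09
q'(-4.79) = -0.00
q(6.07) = -2.05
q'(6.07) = -0.03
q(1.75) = -2.09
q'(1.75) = 0.01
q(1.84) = -2.09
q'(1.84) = 0.01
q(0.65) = -2.08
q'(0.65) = -0.02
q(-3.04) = -2.06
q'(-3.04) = 0.03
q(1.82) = -2.09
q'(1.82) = 0.01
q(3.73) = -2.04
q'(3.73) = 0.02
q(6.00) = -2.05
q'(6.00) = -0.03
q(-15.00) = -2.04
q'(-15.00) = 0.02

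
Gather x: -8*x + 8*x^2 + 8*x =8*x^2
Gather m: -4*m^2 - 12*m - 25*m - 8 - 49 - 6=-4*m^2 - 37*m - 63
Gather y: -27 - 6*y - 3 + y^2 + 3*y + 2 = y^2 - 3*y - 28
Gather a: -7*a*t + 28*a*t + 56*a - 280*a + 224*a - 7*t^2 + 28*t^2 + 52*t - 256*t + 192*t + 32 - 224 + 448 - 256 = 21*a*t + 21*t^2 - 12*t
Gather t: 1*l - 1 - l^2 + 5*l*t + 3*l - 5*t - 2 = -l^2 + 4*l + t*(5*l - 5) - 3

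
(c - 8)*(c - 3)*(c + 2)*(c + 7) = c^4 - 2*c^3 - 61*c^2 + 62*c + 336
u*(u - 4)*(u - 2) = u^3 - 6*u^2 + 8*u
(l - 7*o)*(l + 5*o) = l^2 - 2*l*o - 35*o^2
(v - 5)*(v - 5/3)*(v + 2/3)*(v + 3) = v^4 - 3*v^3 - 127*v^2/9 + 155*v/9 + 50/3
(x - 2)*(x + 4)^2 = x^3 + 6*x^2 - 32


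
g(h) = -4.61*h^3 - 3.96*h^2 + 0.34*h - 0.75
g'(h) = -13.83*h^2 - 7.92*h + 0.34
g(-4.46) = 327.95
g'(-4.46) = -239.44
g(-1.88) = 15.25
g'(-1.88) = -33.65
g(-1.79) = 12.39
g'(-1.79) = -29.80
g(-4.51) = 340.06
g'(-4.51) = -245.24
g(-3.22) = 111.01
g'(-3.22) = -117.55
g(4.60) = -531.70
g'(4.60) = -328.73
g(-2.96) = 83.10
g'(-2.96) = -97.39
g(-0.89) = -0.94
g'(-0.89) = -3.57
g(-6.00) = 850.41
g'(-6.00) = -450.02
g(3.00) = -159.84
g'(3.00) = -147.89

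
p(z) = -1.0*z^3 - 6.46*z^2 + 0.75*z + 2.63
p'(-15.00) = -480.45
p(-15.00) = 1912.88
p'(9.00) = -358.53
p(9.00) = -1242.88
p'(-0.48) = 6.26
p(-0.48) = 0.89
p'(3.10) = -68.13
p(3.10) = -86.92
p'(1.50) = -25.38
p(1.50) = -14.16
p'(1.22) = -19.48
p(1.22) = -7.89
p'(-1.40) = 12.96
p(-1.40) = -8.34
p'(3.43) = -78.86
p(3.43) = -111.15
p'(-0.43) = 5.75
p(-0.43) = 1.19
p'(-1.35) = 12.72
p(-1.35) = -7.70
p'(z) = -3.0*z^2 - 12.92*z + 0.75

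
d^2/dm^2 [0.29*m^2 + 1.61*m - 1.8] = 0.580000000000000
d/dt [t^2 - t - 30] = 2*t - 1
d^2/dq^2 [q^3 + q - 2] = 6*q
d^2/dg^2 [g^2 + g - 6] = 2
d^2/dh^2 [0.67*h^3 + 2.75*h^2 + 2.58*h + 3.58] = 4.02*h + 5.5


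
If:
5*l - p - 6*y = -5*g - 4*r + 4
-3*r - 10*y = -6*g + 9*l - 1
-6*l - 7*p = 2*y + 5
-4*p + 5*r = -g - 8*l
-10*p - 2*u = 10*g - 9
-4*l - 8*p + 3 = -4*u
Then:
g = -9773/5584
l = -21037/5584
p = 7087/2792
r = 46953/5584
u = 3123/5584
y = -229/2792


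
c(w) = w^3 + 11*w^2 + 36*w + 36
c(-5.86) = 1.55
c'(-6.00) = 12.00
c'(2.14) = 96.82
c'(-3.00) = -3.00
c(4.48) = 507.97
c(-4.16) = 4.61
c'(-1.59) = 8.60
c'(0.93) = 59.05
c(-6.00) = 0.00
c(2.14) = 173.22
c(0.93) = 79.80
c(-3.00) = 0.00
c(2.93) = 261.07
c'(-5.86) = 10.10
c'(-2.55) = -0.59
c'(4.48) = 194.77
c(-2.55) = -0.85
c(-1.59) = 2.55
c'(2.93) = 126.21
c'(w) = 3*w^2 + 22*w + 36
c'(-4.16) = -3.60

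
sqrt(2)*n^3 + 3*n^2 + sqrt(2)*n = n*(n + sqrt(2))*(sqrt(2)*n + 1)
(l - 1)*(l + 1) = l^2 - 1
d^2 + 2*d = d*(d + 2)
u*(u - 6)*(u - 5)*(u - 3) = u^4 - 14*u^3 + 63*u^2 - 90*u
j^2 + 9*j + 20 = (j + 4)*(j + 5)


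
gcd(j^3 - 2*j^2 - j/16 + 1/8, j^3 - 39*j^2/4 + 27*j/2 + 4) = j^2 - 7*j/4 - 1/2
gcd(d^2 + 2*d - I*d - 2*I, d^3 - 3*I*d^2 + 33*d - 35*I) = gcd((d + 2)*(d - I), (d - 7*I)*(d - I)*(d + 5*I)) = d - I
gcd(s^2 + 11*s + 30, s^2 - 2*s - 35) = s + 5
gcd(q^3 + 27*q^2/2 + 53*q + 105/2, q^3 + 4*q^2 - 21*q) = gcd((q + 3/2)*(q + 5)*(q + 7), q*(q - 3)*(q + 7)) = q + 7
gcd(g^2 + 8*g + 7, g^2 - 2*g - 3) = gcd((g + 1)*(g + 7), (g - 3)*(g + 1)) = g + 1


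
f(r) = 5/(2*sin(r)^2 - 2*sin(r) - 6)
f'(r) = 5*(-4*sin(r)*cos(r) + 2*cos(r))/(2*sin(r)^2 - 2*sin(r) - 6)^2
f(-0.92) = -1.59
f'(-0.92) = 1.59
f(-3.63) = -0.77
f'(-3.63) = -0.01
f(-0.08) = -0.86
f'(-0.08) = 0.34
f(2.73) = -0.77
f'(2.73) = -0.04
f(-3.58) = -0.77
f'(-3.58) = -0.03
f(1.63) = -0.83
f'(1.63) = 0.02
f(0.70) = -0.77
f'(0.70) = -0.05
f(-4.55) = -0.83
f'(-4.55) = 0.04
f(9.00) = -0.77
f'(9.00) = -0.04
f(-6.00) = -0.78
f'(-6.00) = 0.10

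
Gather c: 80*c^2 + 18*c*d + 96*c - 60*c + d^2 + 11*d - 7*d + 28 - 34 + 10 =80*c^2 + c*(18*d + 36) + d^2 + 4*d + 4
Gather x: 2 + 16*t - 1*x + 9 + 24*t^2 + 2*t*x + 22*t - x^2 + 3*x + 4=24*t^2 + 38*t - x^2 + x*(2*t + 2) + 15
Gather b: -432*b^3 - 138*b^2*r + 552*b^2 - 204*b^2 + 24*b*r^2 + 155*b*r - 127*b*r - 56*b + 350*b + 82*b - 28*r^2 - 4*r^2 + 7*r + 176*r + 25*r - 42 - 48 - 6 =-432*b^3 + b^2*(348 - 138*r) + b*(24*r^2 + 28*r + 376) - 32*r^2 + 208*r - 96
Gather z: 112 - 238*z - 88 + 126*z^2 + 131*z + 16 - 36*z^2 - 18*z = 90*z^2 - 125*z + 40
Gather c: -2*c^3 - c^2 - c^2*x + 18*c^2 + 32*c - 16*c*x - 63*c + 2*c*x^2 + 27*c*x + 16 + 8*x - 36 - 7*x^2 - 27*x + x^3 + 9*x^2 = -2*c^3 + c^2*(17 - x) + c*(2*x^2 + 11*x - 31) + x^3 + 2*x^2 - 19*x - 20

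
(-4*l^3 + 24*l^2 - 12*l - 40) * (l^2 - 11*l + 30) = -4*l^5 + 68*l^4 - 396*l^3 + 812*l^2 + 80*l - 1200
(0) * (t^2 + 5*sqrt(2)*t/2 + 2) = 0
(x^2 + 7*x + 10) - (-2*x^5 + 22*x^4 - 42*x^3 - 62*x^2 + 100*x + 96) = 2*x^5 - 22*x^4 + 42*x^3 + 63*x^2 - 93*x - 86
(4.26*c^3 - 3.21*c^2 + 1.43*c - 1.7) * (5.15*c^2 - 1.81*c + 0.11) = 21.939*c^5 - 24.2421*c^4 + 13.6432*c^3 - 11.6964*c^2 + 3.2343*c - 0.187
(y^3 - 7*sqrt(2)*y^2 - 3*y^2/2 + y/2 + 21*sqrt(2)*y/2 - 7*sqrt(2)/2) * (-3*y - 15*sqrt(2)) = -3*y^4 + 9*y^3/2 + 6*sqrt(2)*y^3 - 9*sqrt(2)*y^2 + 417*y^2/2 - 315*y + 3*sqrt(2)*y + 105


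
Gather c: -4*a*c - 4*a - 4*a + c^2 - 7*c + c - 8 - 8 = -8*a + c^2 + c*(-4*a - 6) - 16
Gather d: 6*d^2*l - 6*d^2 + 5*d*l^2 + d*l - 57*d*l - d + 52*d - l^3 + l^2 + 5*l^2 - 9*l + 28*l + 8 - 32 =d^2*(6*l - 6) + d*(5*l^2 - 56*l + 51) - l^3 + 6*l^2 + 19*l - 24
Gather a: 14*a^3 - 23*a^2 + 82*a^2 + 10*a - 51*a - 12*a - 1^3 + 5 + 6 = 14*a^3 + 59*a^2 - 53*a + 10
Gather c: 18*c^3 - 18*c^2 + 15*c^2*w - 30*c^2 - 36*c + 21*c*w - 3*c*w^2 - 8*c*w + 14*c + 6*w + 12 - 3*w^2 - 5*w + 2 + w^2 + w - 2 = 18*c^3 + c^2*(15*w - 48) + c*(-3*w^2 + 13*w - 22) - 2*w^2 + 2*w + 12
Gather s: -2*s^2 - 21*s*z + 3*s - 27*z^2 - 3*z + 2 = -2*s^2 + s*(3 - 21*z) - 27*z^2 - 3*z + 2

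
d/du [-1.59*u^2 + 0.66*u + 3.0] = 0.66 - 3.18*u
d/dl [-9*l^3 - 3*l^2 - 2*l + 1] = -27*l^2 - 6*l - 2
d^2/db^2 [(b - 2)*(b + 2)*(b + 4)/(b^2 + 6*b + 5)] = 6*(b^3 - 6*b^2 - 51*b - 92)/(b^6 + 18*b^5 + 123*b^4 + 396*b^3 + 615*b^2 + 450*b + 125)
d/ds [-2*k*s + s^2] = -2*k + 2*s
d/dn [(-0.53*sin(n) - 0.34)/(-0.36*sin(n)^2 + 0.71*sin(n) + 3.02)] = (-0.2448*sin(n) + 0.0954*cos(2*n) - 1.4546)*cos(n)/(-0.36*sin(n)^2 + 0.71*sin(n) + 3.02)^2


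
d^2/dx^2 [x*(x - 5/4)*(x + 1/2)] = 6*x - 3/2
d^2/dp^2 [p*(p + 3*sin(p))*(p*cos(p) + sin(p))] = -p^3*cos(p) - 7*p^2*sin(p) - 6*p^2*sin(2*p) + 10*p*cos(p) + 18*p*cos(2*p) + 2*sin(p) + 9*sin(2*p)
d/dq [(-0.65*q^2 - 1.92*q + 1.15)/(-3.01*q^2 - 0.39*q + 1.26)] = (-5.5257*q^2 + 5.285*q - 1.9707)/(9.0601*q^4 + 2.3478*q^3 - 7.4331*q^2 - 0.9828*q + 1.5876)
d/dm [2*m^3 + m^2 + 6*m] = 6*m^2 + 2*m + 6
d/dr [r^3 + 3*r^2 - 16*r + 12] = 3*r^2 + 6*r - 16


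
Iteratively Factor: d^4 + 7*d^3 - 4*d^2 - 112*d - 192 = (d + 3)*(d^3 + 4*d^2 - 16*d - 64) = (d + 3)*(d + 4)*(d^2 - 16) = (d - 4)*(d + 3)*(d + 4)*(d + 4)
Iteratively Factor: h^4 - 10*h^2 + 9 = (h + 1)*(h^3 - h^2 - 9*h + 9) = (h - 3)*(h + 1)*(h^2 + 2*h - 3) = (h - 3)*(h + 1)*(h + 3)*(h - 1)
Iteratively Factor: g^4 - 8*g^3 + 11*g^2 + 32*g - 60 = (g + 2)*(g^3 - 10*g^2 + 31*g - 30) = (g - 2)*(g + 2)*(g^2 - 8*g + 15) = (g - 3)*(g - 2)*(g + 2)*(g - 5)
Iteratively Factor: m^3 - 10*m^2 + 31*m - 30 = (m - 2)*(m^2 - 8*m + 15) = (m - 3)*(m - 2)*(m - 5)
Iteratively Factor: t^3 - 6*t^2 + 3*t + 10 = (t - 2)*(t^2 - 4*t - 5) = (t - 5)*(t - 2)*(t + 1)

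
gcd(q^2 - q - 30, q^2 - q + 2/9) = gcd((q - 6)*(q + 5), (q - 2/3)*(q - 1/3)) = 1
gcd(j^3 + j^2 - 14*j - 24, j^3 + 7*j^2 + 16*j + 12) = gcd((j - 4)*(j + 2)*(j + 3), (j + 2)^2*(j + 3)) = j^2 + 5*j + 6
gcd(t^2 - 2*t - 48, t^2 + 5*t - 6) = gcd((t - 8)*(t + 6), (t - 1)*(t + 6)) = t + 6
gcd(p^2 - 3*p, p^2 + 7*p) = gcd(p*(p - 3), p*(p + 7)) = p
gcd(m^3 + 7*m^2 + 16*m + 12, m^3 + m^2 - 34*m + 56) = 1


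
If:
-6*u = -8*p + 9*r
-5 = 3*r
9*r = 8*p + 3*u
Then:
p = -15/8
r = -5/3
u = 0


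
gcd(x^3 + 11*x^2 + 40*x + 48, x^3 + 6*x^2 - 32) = x^2 + 8*x + 16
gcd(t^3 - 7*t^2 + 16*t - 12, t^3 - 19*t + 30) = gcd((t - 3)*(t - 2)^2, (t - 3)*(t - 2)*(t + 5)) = t^2 - 5*t + 6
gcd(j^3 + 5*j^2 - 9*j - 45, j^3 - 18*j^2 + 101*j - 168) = j - 3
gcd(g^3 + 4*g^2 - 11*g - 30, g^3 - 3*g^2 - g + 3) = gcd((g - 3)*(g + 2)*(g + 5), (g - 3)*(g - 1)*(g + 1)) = g - 3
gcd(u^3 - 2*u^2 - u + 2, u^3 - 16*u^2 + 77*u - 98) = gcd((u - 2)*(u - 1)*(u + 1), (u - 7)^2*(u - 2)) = u - 2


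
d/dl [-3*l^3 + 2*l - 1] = 2 - 9*l^2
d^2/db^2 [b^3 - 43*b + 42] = 6*b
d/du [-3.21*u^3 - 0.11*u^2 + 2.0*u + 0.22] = -9.63*u^2 - 0.22*u + 2.0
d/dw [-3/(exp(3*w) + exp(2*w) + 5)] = (9*exp(w) + 6)*exp(2*w)/(exp(3*w) + exp(2*w) + 5)^2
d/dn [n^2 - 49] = 2*n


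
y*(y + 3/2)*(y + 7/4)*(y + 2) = y^4 + 21*y^3/4 + 73*y^2/8 + 21*y/4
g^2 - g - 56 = (g - 8)*(g + 7)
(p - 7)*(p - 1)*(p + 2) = p^3 - 6*p^2 - 9*p + 14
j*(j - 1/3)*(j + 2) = j^3 + 5*j^2/3 - 2*j/3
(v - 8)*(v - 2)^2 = v^3 - 12*v^2 + 36*v - 32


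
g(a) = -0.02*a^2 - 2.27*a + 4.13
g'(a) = -0.04*a - 2.27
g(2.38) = -1.39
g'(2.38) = -2.37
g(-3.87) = 12.62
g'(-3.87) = -2.12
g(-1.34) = 7.14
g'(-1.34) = -2.22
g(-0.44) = 5.12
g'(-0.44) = -2.25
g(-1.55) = 7.60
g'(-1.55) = -2.21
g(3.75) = -4.66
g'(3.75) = -2.42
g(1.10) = 1.61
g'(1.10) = -2.31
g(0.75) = 2.42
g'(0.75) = -2.30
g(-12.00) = 28.49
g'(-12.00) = -1.79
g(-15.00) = 33.68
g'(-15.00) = -1.67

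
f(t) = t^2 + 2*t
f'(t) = 2*t + 2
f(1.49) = 5.20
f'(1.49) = 4.98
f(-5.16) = 16.31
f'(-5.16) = -8.32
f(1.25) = 4.06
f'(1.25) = 4.50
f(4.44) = 28.59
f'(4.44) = 10.88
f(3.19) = 16.56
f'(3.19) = 8.38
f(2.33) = 10.09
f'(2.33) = 6.66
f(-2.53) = 1.34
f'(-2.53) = -3.06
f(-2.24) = 0.54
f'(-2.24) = -2.48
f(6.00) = 48.00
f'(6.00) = 14.00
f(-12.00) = 120.00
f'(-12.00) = -22.00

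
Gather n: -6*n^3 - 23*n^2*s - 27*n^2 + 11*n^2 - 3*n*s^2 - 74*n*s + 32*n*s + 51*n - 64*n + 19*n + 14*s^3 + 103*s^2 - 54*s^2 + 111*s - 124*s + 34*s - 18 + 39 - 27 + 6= -6*n^3 + n^2*(-23*s - 16) + n*(-3*s^2 - 42*s + 6) + 14*s^3 + 49*s^2 + 21*s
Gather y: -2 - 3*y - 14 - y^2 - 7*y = -y^2 - 10*y - 16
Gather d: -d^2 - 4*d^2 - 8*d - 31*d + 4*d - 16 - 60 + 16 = -5*d^2 - 35*d - 60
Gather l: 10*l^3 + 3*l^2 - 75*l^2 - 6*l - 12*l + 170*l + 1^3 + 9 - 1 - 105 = 10*l^3 - 72*l^2 + 152*l - 96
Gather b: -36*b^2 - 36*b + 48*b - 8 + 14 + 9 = -36*b^2 + 12*b + 15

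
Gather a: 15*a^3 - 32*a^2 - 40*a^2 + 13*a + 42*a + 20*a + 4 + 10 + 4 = 15*a^3 - 72*a^2 + 75*a + 18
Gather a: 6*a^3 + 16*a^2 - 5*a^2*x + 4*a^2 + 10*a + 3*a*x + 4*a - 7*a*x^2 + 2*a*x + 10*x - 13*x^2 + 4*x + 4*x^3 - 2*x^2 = 6*a^3 + a^2*(20 - 5*x) + a*(-7*x^2 + 5*x + 14) + 4*x^3 - 15*x^2 + 14*x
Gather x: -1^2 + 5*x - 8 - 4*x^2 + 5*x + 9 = -4*x^2 + 10*x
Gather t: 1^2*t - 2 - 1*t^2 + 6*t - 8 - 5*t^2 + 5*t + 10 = -6*t^2 + 12*t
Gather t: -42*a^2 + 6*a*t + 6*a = -42*a^2 + 6*a*t + 6*a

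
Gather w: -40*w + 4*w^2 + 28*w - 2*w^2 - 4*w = 2*w^2 - 16*w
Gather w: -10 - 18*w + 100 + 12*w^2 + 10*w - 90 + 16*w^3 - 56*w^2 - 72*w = 16*w^3 - 44*w^2 - 80*w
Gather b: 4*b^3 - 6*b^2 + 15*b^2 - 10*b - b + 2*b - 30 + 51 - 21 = 4*b^3 + 9*b^2 - 9*b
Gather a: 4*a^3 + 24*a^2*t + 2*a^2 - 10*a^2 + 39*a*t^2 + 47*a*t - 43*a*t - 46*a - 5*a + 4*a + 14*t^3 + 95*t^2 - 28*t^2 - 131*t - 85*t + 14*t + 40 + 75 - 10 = 4*a^3 + a^2*(24*t - 8) + a*(39*t^2 + 4*t - 47) + 14*t^3 + 67*t^2 - 202*t + 105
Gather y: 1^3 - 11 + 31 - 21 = 0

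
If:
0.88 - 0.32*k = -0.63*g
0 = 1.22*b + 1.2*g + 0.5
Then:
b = 0.964090554254489 - 0.499609679937549*k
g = 0.507936507936508*k - 1.3968253968254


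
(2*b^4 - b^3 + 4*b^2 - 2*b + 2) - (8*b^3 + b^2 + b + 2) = 2*b^4 - 9*b^3 + 3*b^2 - 3*b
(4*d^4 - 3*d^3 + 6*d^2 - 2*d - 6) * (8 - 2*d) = -8*d^5 + 38*d^4 - 36*d^3 + 52*d^2 - 4*d - 48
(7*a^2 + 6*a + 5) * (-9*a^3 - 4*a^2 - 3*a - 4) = -63*a^5 - 82*a^4 - 90*a^3 - 66*a^2 - 39*a - 20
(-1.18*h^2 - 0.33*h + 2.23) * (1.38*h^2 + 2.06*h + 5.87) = -1.6284*h^4 - 2.8862*h^3 - 4.529*h^2 + 2.6567*h + 13.0901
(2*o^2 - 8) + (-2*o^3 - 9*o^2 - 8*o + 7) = -2*o^3 - 7*o^2 - 8*o - 1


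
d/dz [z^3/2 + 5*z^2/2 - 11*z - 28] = 3*z^2/2 + 5*z - 11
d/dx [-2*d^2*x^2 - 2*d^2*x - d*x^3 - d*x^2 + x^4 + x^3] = -4*d^2*x - 2*d^2 - 3*d*x^2 - 2*d*x + 4*x^3 + 3*x^2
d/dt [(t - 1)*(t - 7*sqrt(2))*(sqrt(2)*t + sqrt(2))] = 3*sqrt(2)*t^2 - 28*t - sqrt(2)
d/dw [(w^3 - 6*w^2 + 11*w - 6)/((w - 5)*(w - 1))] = (w^2 - 10*w + 19)/(w^2 - 10*w + 25)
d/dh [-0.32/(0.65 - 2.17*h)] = -0.6944/(2.17*h - 0.65)^2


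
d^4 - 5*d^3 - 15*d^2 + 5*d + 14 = (d - 7)*(d - 1)*(d + 1)*(d + 2)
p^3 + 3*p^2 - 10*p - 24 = (p - 3)*(p + 2)*(p + 4)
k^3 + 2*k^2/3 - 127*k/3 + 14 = (k - 6)*(k - 1/3)*(k + 7)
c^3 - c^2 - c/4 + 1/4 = (c - 1)*(c - 1/2)*(c + 1/2)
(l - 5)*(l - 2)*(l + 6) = l^3 - l^2 - 32*l + 60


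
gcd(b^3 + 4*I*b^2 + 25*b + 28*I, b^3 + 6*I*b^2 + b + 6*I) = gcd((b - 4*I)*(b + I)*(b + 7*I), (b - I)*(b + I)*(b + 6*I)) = b + I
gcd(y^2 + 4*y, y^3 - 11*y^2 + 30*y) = y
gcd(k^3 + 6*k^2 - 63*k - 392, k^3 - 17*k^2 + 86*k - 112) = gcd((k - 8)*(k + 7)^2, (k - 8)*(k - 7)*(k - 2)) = k - 8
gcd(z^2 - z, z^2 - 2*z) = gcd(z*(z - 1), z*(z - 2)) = z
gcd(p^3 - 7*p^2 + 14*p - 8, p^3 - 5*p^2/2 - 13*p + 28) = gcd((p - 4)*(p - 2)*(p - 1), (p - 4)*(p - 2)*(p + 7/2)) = p^2 - 6*p + 8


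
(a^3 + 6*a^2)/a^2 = a + 6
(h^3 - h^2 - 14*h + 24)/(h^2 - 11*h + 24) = (h^2 + 2*h - 8)/(h - 8)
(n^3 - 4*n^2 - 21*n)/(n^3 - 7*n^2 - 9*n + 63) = n/(n - 3)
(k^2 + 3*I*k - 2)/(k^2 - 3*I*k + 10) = (k + I)/(k - 5*I)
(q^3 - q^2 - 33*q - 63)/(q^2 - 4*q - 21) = q + 3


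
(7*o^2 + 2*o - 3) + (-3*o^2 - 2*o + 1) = 4*o^2 - 2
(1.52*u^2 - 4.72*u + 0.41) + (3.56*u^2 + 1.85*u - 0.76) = 5.08*u^2 - 2.87*u - 0.35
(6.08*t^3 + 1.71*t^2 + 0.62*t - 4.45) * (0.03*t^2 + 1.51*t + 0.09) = 0.1824*t^5 + 9.2321*t^4 + 3.1479*t^3 + 0.9566*t^2 - 6.6637*t - 0.4005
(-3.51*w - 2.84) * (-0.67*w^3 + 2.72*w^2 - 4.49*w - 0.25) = 2.3517*w^4 - 7.6444*w^3 + 8.0351*w^2 + 13.6291*w + 0.71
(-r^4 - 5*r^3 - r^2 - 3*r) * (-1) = r^4 + 5*r^3 + r^2 + 3*r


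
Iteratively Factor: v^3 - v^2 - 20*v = (v)*(v^2 - v - 20) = v*(v - 5)*(v + 4)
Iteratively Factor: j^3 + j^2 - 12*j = (j)*(j^2 + j - 12) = j*(j - 3)*(j + 4)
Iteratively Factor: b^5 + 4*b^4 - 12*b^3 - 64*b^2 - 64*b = (b - 4)*(b^4 + 8*b^3 + 20*b^2 + 16*b) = (b - 4)*(b + 4)*(b^3 + 4*b^2 + 4*b) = (b - 4)*(b + 2)*(b + 4)*(b^2 + 2*b) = b*(b - 4)*(b + 2)*(b + 4)*(b + 2)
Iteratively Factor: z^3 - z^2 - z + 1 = (z + 1)*(z^2 - 2*z + 1) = (z - 1)*(z + 1)*(z - 1)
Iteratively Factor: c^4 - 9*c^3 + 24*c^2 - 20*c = (c - 2)*(c^3 - 7*c^2 + 10*c) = c*(c - 2)*(c^2 - 7*c + 10) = c*(c - 2)^2*(c - 5)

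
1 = 1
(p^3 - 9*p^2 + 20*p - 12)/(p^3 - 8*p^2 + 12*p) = (p - 1)/p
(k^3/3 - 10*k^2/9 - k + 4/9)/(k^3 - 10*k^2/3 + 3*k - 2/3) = (k^2 - 3*k - 4)/(3*(k^2 - 3*k + 2))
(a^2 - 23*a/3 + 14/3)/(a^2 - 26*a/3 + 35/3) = (3*a - 2)/(3*a - 5)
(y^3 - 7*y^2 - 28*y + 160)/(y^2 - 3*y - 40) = y - 4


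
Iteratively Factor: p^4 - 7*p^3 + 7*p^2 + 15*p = (p + 1)*(p^3 - 8*p^2 + 15*p) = (p - 5)*(p + 1)*(p^2 - 3*p) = (p - 5)*(p - 3)*(p + 1)*(p)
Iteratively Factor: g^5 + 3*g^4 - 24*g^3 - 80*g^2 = (g + 4)*(g^4 - g^3 - 20*g^2) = g*(g + 4)*(g^3 - g^2 - 20*g) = g*(g + 4)^2*(g^2 - 5*g) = g*(g - 5)*(g + 4)^2*(g)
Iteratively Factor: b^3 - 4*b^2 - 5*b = (b - 5)*(b^2 + b) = b*(b - 5)*(b + 1)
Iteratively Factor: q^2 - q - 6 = (q + 2)*(q - 3)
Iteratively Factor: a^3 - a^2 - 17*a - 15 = (a - 5)*(a^2 + 4*a + 3) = (a - 5)*(a + 1)*(a + 3)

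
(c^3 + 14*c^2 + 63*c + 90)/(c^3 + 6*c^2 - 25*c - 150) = (c + 3)/(c - 5)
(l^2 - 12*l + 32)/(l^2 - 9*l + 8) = (l - 4)/(l - 1)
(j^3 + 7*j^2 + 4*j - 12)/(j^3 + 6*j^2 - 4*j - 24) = (j - 1)/(j - 2)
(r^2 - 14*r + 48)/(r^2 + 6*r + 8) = (r^2 - 14*r + 48)/(r^2 + 6*r + 8)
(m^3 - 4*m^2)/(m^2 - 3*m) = m*(m - 4)/(m - 3)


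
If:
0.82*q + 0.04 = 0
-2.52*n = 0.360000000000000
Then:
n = -0.14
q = -0.05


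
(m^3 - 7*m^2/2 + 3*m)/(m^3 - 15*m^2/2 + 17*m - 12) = m/(m - 4)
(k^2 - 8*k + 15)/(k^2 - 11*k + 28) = (k^2 - 8*k + 15)/(k^2 - 11*k + 28)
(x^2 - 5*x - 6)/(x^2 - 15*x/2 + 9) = 2*(x + 1)/(2*x - 3)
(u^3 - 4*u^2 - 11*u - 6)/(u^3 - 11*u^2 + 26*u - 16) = (u^3 - 4*u^2 - 11*u - 6)/(u^3 - 11*u^2 + 26*u - 16)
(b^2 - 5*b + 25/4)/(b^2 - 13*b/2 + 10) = (b - 5/2)/(b - 4)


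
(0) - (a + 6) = -a - 6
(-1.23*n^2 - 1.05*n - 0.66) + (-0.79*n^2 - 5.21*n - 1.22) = -2.02*n^2 - 6.26*n - 1.88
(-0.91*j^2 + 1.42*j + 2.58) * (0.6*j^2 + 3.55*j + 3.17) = -0.546*j^4 - 2.3785*j^3 + 3.7043*j^2 + 13.6604*j + 8.1786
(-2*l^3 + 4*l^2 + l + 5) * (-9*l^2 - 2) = 18*l^5 - 36*l^4 - 5*l^3 - 53*l^2 - 2*l - 10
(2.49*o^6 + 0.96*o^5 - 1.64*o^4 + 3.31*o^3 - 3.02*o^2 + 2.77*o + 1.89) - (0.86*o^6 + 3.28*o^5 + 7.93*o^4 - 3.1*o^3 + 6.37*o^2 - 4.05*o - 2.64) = 1.63*o^6 - 2.32*o^5 - 9.57*o^4 + 6.41*o^3 - 9.39*o^2 + 6.82*o + 4.53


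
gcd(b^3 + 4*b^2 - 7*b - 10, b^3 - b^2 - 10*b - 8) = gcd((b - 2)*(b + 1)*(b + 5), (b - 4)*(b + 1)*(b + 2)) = b + 1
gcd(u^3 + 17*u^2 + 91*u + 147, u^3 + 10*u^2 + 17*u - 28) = u + 7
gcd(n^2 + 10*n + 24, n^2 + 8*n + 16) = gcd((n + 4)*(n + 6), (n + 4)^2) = n + 4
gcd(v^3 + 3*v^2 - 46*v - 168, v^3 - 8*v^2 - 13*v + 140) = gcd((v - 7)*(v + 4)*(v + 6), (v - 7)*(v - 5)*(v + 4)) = v^2 - 3*v - 28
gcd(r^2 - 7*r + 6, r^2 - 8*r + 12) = r - 6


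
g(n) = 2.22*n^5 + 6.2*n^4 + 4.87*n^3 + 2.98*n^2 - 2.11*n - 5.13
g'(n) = 11.1*n^4 + 24.8*n^3 + 14.61*n^2 + 5.96*n - 2.11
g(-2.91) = -112.42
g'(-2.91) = 289.11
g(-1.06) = -0.49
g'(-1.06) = -7.54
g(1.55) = 72.54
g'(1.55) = 198.65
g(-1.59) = 3.25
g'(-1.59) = -3.40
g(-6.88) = -21765.34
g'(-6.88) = 17442.11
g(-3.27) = -257.78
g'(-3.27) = 536.63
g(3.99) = 4159.63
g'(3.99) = 4642.88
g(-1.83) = 2.84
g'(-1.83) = 8.41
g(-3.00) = -140.73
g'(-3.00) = 341.00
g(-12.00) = -431809.89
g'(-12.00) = 189345.41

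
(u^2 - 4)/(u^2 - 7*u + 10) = (u + 2)/(u - 5)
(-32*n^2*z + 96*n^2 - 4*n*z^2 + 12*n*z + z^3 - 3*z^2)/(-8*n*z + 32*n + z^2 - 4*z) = (4*n*z - 12*n + z^2 - 3*z)/(z - 4)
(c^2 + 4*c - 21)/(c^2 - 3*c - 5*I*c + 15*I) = (c + 7)/(c - 5*I)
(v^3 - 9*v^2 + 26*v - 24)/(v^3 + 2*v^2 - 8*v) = (v^2 - 7*v + 12)/(v*(v + 4))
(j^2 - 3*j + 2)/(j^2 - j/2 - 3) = 2*(j - 1)/(2*j + 3)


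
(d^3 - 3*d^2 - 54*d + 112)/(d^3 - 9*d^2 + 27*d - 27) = (d^3 - 3*d^2 - 54*d + 112)/(d^3 - 9*d^2 + 27*d - 27)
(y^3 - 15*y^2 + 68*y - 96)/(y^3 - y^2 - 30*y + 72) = (y - 8)/(y + 6)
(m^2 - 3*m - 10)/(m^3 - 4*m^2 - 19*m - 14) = (m - 5)/(m^2 - 6*m - 7)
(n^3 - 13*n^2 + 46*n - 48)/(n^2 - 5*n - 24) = (n^2 - 5*n + 6)/(n + 3)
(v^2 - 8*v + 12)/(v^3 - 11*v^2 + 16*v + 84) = (v - 2)/(v^2 - 5*v - 14)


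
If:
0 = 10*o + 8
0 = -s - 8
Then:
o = -4/5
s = -8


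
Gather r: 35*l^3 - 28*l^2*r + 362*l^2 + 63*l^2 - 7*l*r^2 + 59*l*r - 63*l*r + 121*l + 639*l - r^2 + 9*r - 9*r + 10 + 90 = 35*l^3 + 425*l^2 + 760*l + r^2*(-7*l - 1) + r*(-28*l^2 - 4*l) + 100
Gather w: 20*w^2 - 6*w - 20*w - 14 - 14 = 20*w^2 - 26*w - 28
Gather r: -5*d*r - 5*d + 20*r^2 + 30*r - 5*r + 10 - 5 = -5*d + 20*r^2 + r*(25 - 5*d) + 5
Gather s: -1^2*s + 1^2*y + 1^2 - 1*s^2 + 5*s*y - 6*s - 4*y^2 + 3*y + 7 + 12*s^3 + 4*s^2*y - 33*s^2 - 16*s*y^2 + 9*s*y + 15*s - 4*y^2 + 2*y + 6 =12*s^3 + s^2*(4*y - 34) + s*(-16*y^2 + 14*y + 8) - 8*y^2 + 6*y + 14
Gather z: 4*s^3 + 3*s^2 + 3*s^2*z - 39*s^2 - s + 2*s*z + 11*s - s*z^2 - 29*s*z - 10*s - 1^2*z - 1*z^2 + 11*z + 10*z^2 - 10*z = 4*s^3 - 36*s^2 + z^2*(9 - s) + z*(3*s^2 - 27*s)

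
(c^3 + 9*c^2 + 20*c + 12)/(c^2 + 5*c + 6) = (c^2 + 7*c + 6)/(c + 3)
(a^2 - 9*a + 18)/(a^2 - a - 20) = (-a^2 + 9*a - 18)/(-a^2 + a + 20)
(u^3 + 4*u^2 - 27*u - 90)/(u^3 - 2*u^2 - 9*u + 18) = (u^2 + u - 30)/(u^2 - 5*u + 6)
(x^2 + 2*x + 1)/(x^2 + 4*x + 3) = (x + 1)/(x + 3)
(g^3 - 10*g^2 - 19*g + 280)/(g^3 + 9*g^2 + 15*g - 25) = (g^2 - 15*g + 56)/(g^2 + 4*g - 5)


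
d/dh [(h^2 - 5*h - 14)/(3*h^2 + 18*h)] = (11*h^2 + 28*h + 84)/(3*h^2*(h^2 + 12*h + 36))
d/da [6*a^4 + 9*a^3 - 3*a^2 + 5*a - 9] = 24*a^3 + 27*a^2 - 6*a + 5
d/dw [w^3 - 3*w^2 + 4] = 3*w*(w - 2)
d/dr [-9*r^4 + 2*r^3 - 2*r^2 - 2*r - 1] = -36*r^3 + 6*r^2 - 4*r - 2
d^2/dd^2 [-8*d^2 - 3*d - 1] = -16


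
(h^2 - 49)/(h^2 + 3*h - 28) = (h - 7)/(h - 4)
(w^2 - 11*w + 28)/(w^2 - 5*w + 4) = (w - 7)/(w - 1)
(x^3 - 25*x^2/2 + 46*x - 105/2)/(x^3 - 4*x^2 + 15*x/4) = 2*(x^2 - 10*x + 21)/(x*(2*x - 3))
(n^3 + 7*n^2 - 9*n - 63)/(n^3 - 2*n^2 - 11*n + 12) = (n^2 + 4*n - 21)/(n^2 - 5*n + 4)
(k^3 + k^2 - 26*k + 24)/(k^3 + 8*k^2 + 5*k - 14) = (k^2 + 2*k - 24)/(k^2 + 9*k + 14)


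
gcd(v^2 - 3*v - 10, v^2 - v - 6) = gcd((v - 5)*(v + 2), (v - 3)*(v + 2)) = v + 2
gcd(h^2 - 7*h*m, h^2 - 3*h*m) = h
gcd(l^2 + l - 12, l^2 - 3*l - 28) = l + 4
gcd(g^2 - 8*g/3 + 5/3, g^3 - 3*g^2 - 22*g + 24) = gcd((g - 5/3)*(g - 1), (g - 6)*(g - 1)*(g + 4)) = g - 1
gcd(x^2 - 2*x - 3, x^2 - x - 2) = x + 1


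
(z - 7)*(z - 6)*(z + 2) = z^3 - 11*z^2 + 16*z + 84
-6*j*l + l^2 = l*(-6*j + l)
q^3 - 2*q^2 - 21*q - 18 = (q - 6)*(q + 1)*(q + 3)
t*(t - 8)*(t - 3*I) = t^3 - 8*t^2 - 3*I*t^2 + 24*I*t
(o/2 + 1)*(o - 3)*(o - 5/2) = o^3/2 - 7*o^2/4 - 7*o/4 + 15/2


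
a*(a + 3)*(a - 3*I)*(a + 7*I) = a^4 + 3*a^3 + 4*I*a^3 + 21*a^2 + 12*I*a^2 + 63*a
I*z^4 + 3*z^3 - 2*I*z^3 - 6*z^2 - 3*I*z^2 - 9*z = z*(z - 3)*(z - 3*I)*(I*z + I)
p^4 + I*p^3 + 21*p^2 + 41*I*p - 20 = (p - 5*I)*(p + I)^2*(p + 4*I)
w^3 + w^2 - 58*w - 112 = (w - 8)*(w + 2)*(w + 7)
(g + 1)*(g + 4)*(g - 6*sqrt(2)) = g^3 - 6*sqrt(2)*g^2 + 5*g^2 - 30*sqrt(2)*g + 4*g - 24*sqrt(2)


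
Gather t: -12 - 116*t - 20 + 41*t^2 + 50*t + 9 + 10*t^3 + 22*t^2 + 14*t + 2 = 10*t^3 + 63*t^2 - 52*t - 21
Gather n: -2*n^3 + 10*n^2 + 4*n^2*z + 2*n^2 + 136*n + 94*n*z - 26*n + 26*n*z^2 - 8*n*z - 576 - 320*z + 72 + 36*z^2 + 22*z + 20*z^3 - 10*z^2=-2*n^3 + n^2*(4*z + 12) + n*(26*z^2 + 86*z + 110) + 20*z^3 + 26*z^2 - 298*z - 504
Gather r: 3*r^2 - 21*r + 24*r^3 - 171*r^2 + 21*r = 24*r^3 - 168*r^2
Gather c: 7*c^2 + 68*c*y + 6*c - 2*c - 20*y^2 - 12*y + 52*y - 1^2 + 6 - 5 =7*c^2 + c*(68*y + 4) - 20*y^2 + 40*y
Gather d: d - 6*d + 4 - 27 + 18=-5*d - 5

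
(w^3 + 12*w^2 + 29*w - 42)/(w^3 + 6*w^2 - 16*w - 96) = (w^2 + 6*w - 7)/(w^2 - 16)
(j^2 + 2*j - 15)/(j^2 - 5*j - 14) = (-j^2 - 2*j + 15)/(-j^2 + 5*j + 14)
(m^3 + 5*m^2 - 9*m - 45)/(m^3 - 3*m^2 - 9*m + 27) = (m + 5)/(m - 3)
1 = 1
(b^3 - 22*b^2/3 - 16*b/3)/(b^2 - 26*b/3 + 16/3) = b*(3*b + 2)/(3*b - 2)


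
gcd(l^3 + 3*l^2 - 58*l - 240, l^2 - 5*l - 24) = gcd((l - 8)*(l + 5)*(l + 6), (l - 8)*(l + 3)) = l - 8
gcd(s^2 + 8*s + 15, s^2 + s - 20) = s + 5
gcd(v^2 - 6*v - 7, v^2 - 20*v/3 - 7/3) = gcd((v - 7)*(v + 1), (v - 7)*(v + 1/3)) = v - 7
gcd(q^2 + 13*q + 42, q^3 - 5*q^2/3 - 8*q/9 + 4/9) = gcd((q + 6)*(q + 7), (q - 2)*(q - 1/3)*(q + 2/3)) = 1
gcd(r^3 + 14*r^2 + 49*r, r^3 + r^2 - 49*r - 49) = r + 7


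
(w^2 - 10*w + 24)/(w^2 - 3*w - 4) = (w - 6)/(w + 1)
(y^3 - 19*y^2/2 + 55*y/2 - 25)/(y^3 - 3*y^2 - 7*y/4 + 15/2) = 2*(y - 5)/(2*y + 3)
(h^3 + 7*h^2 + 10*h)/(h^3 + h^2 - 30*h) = (h^2 + 7*h + 10)/(h^2 + h - 30)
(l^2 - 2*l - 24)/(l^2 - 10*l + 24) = (l + 4)/(l - 4)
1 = 1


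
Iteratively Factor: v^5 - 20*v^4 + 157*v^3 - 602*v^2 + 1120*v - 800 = (v - 5)*(v^4 - 15*v^3 + 82*v^2 - 192*v + 160) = (v - 5)^2*(v^3 - 10*v^2 + 32*v - 32) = (v - 5)^2*(v - 2)*(v^2 - 8*v + 16) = (v - 5)^2*(v - 4)*(v - 2)*(v - 4)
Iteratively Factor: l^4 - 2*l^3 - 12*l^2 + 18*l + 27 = (l + 3)*(l^3 - 5*l^2 + 3*l + 9) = (l - 3)*(l + 3)*(l^2 - 2*l - 3) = (l - 3)*(l + 1)*(l + 3)*(l - 3)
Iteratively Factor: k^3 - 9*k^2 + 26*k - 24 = (k - 3)*(k^2 - 6*k + 8) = (k - 3)*(k - 2)*(k - 4)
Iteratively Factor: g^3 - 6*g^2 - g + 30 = (g + 2)*(g^2 - 8*g + 15) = (g - 5)*(g + 2)*(g - 3)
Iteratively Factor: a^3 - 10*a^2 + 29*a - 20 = (a - 5)*(a^2 - 5*a + 4) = (a - 5)*(a - 1)*(a - 4)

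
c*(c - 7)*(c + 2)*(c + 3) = c^4 - 2*c^3 - 29*c^2 - 42*c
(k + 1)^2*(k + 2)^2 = k^4 + 6*k^3 + 13*k^2 + 12*k + 4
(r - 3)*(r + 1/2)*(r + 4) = r^3 + 3*r^2/2 - 23*r/2 - 6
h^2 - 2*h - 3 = (h - 3)*(h + 1)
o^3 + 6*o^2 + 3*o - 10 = (o - 1)*(o + 2)*(o + 5)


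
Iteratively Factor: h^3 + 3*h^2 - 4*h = (h + 4)*(h^2 - h) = h*(h + 4)*(h - 1)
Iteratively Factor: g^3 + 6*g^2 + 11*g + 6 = (g + 2)*(g^2 + 4*g + 3) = (g + 1)*(g + 2)*(g + 3)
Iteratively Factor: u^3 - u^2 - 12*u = (u + 3)*(u^2 - 4*u) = (u - 4)*(u + 3)*(u)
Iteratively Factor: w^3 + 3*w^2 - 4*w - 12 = (w - 2)*(w^2 + 5*w + 6) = (w - 2)*(w + 3)*(w + 2)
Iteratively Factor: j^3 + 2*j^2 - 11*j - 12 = (j + 1)*(j^2 + j - 12) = (j + 1)*(j + 4)*(j - 3)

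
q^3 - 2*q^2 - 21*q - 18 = (q - 6)*(q + 1)*(q + 3)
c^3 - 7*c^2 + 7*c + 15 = (c - 5)*(c - 3)*(c + 1)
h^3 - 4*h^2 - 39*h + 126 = (h - 7)*(h - 3)*(h + 6)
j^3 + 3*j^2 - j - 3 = (j - 1)*(j + 1)*(j + 3)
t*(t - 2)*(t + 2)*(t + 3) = t^4 + 3*t^3 - 4*t^2 - 12*t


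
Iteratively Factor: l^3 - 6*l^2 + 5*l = (l)*(l^2 - 6*l + 5) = l*(l - 5)*(l - 1)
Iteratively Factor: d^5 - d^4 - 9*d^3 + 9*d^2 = (d)*(d^4 - d^3 - 9*d^2 + 9*d) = d*(d - 3)*(d^3 + 2*d^2 - 3*d) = d*(d - 3)*(d - 1)*(d^2 + 3*d) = d*(d - 3)*(d - 1)*(d + 3)*(d)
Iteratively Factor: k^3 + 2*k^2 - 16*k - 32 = (k - 4)*(k^2 + 6*k + 8) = (k - 4)*(k + 2)*(k + 4)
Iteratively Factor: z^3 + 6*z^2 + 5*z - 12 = (z + 4)*(z^2 + 2*z - 3) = (z + 3)*(z + 4)*(z - 1)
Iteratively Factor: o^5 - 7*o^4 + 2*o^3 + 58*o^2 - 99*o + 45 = (o - 3)*(o^4 - 4*o^3 - 10*o^2 + 28*o - 15) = (o - 3)*(o + 3)*(o^3 - 7*o^2 + 11*o - 5) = (o - 5)*(o - 3)*(o + 3)*(o^2 - 2*o + 1) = (o - 5)*(o - 3)*(o - 1)*(o + 3)*(o - 1)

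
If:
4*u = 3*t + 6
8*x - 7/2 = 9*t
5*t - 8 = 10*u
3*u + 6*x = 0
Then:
No Solution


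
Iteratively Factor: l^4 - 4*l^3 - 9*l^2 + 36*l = (l)*(l^3 - 4*l^2 - 9*l + 36) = l*(l - 4)*(l^2 - 9) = l*(l - 4)*(l - 3)*(l + 3)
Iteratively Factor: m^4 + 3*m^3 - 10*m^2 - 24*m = (m)*(m^3 + 3*m^2 - 10*m - 24) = m*(m - 3)*(m^2 + 6*m + 8) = m*(m - 3)*(m + 4)*(m + 2)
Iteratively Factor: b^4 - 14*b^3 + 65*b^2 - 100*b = (b - 4)*(b^3 - 10*b^2 + 25*b) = (b - 5)*(b - 4)*(b^2 - 5*b) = (b - 5)^2*(b - 4)*(b)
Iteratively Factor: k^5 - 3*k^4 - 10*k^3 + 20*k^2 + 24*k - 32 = (k - 1)*(k^4 - 2*k^3 - 12*k^2 + 8*k + 32) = (k - 4)*(k - 1)*(k^3 + 2*k^2 - 4*k - 8) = (k - 4)*(k - 1)*(k + 2)*(k^2 - 4) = (k - 4)*(k - 1)*(k + 2)^2*(k - 2)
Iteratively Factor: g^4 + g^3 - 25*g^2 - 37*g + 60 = (g + 3)*(g^3 - 2*g^2 - 19*g + 20) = (g - 1)*(g + 3)*(g^2 - g - 20) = (g - 5)*(g - 1)*(g + 3)*(g + 4)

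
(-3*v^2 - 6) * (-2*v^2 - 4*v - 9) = 6*v^4 + 12*v^3 + 39*v^2 + 24*v + 54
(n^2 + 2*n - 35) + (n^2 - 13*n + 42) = 2*n^2 - 11*n + 7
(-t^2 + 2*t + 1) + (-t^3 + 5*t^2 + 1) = -t^3 + 4*t^2 + 2*t + 2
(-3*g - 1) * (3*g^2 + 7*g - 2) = -9*g^3 - 24*g^2 - g + 2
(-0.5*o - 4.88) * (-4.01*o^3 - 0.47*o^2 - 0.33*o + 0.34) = 2.005*o^4 + 19.8038*o^3 + 2.4586*o^2 + 1.4404*o - 1.6592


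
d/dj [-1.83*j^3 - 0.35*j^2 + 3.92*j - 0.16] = -5.49*j^2 - 0.7*j + 3.92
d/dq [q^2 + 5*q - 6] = 2*q + 5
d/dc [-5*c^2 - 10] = -10*c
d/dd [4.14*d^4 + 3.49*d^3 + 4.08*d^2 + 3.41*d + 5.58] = 16.56*d^3 + 10.47*d^2 + 8.16*d + 3.41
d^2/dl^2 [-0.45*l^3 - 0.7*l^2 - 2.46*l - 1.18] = -2.7*l - 1.4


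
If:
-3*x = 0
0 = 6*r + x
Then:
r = 0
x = 0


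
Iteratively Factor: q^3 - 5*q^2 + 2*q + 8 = (q + 1)*(q^2 - 6*q + 8) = (q - 2)*(q + 1)*(q - 4)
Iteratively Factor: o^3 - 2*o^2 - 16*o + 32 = (o - 4)*(o^2 + 2*o - 8) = (o - 4)*(o - 2)*(o + 4)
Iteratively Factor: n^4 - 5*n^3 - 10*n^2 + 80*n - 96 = (n - 3)*(n^3 - 2*n^2 - 16*n + 32) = (n - 4)*(n - 3)*(n^2 + 2*n - 8) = (n - 4)*(n - 3)*(n - 2)*(n + 4)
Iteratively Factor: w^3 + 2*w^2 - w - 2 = (w + 1)*(w^2 + w - 2) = (w + 1)*(w + 2)*(w - 1)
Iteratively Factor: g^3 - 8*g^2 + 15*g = (g - 3)*(g^2 - 5*g) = (g - 5)*(g - 3)*(g)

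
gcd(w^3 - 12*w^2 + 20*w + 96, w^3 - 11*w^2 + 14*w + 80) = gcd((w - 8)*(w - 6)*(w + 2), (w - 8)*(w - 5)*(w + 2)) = w^2 - 6*w - 16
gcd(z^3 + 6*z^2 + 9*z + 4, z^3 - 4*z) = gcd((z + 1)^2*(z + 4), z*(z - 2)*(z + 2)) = 1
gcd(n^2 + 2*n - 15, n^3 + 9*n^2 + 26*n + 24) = 1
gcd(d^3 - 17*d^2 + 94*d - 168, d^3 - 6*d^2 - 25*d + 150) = d - 6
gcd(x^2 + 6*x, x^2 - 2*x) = x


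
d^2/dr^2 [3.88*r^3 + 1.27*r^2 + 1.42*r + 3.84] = 23.28*r + 2.54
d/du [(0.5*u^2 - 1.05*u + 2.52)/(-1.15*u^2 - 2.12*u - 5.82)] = (-2.2675*u^2 - 0.0240000000000009*u + 11.4534)/(1.3225*u^4 + 4.876*u^3 + 17.8804*u^2 + 24.6768*u + 33.8724)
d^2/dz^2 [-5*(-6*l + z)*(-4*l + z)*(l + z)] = 90*l - 30*z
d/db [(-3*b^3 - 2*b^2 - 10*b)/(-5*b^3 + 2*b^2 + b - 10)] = 2*(-8*b^4 - 53*b^3 + 54*b^2 + 20*b + 50)/(25*b^6 - 20*b^5 - 6*b^4 + 104*b^3 - 39*b^2 - 20*b + 100)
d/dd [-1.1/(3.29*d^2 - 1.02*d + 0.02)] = (7.238*d - 1.122)/(3.29*d^2 - 1.02*d + 0.02)^2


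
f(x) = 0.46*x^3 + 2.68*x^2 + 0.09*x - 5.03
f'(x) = 1.38*x^2 + 5.36*x + 0.09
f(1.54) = 3.14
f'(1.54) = 11.62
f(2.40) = 16.98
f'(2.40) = 20.90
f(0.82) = -2.90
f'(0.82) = 5.41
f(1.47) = 2.35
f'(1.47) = 10.95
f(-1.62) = -0.10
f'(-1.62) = -4.97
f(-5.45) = -0.38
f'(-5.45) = 11.87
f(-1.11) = -2.46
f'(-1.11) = -4.16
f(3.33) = 41.97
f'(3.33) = 33.24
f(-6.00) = -8.45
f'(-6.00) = 17.61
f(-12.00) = -415.07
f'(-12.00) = 134.49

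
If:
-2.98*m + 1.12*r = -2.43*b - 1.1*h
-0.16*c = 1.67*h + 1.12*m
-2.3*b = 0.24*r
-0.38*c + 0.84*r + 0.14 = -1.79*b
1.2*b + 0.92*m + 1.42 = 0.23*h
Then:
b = 1.34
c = -21.64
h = 3.66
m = -2.37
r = -12.80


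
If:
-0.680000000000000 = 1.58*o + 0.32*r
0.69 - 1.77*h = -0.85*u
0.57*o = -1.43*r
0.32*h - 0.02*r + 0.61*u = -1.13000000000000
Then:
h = -0.40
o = -0.47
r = 0.19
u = -1.64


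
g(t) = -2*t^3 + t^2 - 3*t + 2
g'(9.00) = -471.00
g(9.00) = -1402.00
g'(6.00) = -207.00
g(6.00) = -412.00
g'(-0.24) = -3.83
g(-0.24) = 2.81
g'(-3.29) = -74.52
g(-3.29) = 93.92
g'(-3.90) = -102.06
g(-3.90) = 147.55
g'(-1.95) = -29.72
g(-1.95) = 26.48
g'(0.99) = -6.90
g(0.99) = -1.93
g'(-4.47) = -131.83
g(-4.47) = 214.02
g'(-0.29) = -4.08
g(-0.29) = 3.00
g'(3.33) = -62.87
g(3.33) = -70.75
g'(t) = -6*t^2 + 2*t - 3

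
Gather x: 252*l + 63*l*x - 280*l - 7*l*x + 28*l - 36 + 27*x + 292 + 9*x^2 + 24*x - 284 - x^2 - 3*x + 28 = 8*x^2 + x*(56*l + 48)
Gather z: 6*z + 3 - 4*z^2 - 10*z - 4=-4*z^2 - 4*z - 1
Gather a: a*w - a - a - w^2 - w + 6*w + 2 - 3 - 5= a*(w - 2) - w^2 + 5*w - 6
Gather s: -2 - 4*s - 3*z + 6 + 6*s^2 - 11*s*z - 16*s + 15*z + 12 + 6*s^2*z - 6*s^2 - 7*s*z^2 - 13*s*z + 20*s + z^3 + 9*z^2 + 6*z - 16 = 6*s^2*z + s*(-7*z^2 - 24*z) + z^3 + 9*z^2 + 18*z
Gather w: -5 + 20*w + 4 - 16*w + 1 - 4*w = 0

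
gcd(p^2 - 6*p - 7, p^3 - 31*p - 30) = p + 1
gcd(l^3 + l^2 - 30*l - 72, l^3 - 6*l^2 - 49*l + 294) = l - 6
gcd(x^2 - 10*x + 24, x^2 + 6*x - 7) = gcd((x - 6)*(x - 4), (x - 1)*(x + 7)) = 1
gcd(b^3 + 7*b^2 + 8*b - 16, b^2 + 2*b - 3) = b - 1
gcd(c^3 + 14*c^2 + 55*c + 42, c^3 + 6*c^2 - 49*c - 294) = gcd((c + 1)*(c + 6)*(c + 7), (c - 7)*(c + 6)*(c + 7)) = c^2 + 13*c + 42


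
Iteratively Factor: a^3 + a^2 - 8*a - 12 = (a + 2)*(a^2 - a - 6) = (a + 2)^2*(a - 3)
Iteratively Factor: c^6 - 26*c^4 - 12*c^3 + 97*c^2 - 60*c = (c + 3)*(c^5 - 3*c^4 - 17*c^3 + 39*c^2 - 20*c) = (c + 3)*(c + 4)*(c^4 - 7*c^3 + 11*c^2 - 5*c) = c*(c + 3)*(c + 4)*(c^3 - 7*c^2 + 11*c - 5) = c*(c - 1)*(c + 3)*(c + 4)*(c^2 - 6*c + 5) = c*(c - 1)^2*(c + 3)*(c + 4)*(c - 5)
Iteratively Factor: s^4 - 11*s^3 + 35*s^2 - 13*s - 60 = (s - 3)*(s^3 - 8*s^2 + 11*s + 20) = (s - 3)*(s + 1)*(s^2 - 9*s + 20) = (s - 5)*(s - 3)*(s + 1)*(s - 4)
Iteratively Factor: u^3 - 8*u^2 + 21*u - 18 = (u - 3)*(u^2 - 5*u + 6) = (u - 3)*(u - 2)*(u - 3)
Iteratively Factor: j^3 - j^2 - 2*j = (j - 2)*(j^2 + j) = (j - 2)*(j + 1)*(j)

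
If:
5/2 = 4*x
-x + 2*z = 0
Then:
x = 5/8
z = 5/16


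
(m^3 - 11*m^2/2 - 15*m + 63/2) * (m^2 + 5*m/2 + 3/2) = m^5 - 3*m^4 - 109*m^3/4 - 57*m^2/4 + 225*m/4 + 189/4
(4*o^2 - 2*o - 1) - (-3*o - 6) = 4*o^2 + o + 5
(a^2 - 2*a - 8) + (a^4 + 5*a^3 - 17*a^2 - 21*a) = a^4 + 5*a^3 - 16*a^2 - 23*a - 8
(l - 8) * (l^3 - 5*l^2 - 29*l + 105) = l^4 - 13*l^3 + 11*l^2 + 337*l - 840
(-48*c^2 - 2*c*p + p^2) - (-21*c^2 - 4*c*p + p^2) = -27*c^2 + 2*c*p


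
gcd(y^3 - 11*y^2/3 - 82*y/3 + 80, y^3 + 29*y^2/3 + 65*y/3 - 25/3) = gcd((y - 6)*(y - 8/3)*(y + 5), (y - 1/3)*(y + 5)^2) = y + 5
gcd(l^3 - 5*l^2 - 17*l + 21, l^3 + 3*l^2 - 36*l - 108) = l + 3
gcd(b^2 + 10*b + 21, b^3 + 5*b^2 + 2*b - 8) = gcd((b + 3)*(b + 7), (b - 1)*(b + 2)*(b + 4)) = 1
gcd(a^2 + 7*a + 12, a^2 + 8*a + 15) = a + 3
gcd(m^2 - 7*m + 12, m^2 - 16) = m - 4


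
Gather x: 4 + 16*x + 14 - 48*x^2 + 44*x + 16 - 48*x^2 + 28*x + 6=-96*x^2 + 88*x + 40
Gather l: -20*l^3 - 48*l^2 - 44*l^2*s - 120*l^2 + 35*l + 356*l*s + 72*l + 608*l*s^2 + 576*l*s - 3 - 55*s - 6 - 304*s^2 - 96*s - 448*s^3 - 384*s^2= -20*l^3 + l^2*(-44*s - 168) + l*(608*s^2 + 932*s + 107) - 448*s^3 - 688*s^2 - 151*s - 9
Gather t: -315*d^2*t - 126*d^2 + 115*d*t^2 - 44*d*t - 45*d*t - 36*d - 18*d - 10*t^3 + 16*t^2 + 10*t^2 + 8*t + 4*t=-126*d^2 - 54*d - 10*t^3 + t^2*(115*d + 26) + t*(-315*d^2 - 89*d + 12)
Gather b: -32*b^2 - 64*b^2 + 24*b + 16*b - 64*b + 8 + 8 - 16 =-96*b^2 - 24*b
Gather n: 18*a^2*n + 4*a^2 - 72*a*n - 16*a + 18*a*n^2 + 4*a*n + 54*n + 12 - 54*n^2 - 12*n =4*a^2 - 16*a + n^2*(18*a - 54) + n*(18*a^2 - 68*a + 42) + 12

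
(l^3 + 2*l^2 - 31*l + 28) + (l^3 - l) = 2*l^3 + 2*l^2 - 32*l + 28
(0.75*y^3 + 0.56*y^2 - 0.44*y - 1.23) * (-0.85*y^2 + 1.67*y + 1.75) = -0.6375*y^5 + 0.7765*y^4 + 2.6217*y^3 + 1.2907*y^2 - 2.8241*y - 2.1525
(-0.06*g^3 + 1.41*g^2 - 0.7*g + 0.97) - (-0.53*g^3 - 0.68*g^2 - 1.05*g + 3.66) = 0.47*g^3 + 2.09*g^2 + 0.35*g - 2.69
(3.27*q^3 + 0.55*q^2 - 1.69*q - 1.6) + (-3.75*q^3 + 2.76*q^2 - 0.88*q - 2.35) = -0.48*q^3 + 3.31*q^2 - 2.57*q - 3.95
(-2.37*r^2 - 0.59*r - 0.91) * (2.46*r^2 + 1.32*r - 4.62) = -5.8302*r^4 - 4.5798*r^3 + 7.932*r^2 + 1.5246*r + 4.2042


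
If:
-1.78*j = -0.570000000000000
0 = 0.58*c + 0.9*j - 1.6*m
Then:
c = 2.75862068965517*m - 0.496900426191399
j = 0.32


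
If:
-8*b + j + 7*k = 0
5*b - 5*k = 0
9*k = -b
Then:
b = 0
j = 0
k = 0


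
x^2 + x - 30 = (x - 5)*(x + 6)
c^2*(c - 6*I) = c^3 - 6*I*c^2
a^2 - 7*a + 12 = (a - 4)*(a - 3)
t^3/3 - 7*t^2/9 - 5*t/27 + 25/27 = (t/3 + 1/3)*(t - 5/3)^2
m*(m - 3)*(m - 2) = m^3 - 5*m^2 + 6*m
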